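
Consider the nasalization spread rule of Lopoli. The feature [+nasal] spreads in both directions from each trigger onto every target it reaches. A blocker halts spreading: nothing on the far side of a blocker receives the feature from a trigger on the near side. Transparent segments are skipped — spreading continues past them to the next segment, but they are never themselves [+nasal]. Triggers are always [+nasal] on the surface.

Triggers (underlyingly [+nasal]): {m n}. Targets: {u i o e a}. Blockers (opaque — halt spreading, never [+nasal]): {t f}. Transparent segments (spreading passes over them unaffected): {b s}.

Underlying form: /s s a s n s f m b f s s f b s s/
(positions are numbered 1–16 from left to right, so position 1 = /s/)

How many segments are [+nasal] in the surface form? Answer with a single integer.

From /n/ at 5 rightward: 6 /s/ transparent; 7 /f/ blocks.
From /n/ at 5 leftward: 4 /s/ transparent; 3 /a/ → [+nasal]; 2 /s/ transparent; 1 /s/ transparent; word edge.
From /m/ at 8 rightward: 9 /b/ transparent; 10 /f/ blocks.
From /m/ at 8 leftward: 7 /f/ blocks.
[+nasal] positions on the surface: 3 5 8.

3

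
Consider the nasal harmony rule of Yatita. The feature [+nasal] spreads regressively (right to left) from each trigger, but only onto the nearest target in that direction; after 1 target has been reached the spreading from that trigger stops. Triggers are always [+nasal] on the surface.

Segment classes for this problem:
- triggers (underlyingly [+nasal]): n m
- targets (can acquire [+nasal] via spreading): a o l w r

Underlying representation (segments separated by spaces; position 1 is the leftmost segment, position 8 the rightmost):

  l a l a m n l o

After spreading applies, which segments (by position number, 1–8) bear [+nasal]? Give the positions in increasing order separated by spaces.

From /m/ at 5 leftward: 4 /a/ → [+nasal]; bound reached.
From /n/ at 6 leftward: 5 /m/ is itself a trigger — this domain ends here.
Targets with no active source: positions 1 2 3 7 8 stay [-nasal].

4 5 6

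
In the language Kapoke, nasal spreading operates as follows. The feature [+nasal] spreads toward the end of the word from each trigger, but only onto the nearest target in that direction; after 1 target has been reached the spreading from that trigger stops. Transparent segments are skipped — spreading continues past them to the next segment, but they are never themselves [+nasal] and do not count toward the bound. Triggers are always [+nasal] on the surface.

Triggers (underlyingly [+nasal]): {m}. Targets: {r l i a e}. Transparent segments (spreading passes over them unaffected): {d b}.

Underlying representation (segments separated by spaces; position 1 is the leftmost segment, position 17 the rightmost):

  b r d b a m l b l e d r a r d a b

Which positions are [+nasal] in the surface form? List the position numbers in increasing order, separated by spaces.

From /m/ at 6 rightward: 7 /l/ → [+nasal]; bound reached.
Targets with no active source: positions 2 5 9 10 12 13 14 16 stay [-nasal].

6 7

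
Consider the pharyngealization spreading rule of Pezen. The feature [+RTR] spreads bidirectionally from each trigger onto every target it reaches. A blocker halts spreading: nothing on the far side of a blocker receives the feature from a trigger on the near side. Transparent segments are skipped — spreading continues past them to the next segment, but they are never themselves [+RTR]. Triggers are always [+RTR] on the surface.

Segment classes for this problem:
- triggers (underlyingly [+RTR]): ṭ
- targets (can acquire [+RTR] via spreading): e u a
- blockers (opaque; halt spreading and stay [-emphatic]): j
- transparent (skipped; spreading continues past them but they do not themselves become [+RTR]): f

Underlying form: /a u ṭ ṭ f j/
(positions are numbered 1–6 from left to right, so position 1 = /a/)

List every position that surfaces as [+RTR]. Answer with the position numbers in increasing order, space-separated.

From /ṭ/ at 3 rightward: 4 /ṭ/ is itself a trigger — this domain ends here.
From /ṭ/ at 3 leftward: 2 /u/ → [+RTR]; 1 /a/ → [+RTR]; word edge.
From /ṭ/ at 4 rightward: 5 /f/ transparent; 6 /j/ blocks.
From /ṭ/ at 4 leftward: 3 /ṭ/ is itself a trigger — this domain ends here.

1 2 3 4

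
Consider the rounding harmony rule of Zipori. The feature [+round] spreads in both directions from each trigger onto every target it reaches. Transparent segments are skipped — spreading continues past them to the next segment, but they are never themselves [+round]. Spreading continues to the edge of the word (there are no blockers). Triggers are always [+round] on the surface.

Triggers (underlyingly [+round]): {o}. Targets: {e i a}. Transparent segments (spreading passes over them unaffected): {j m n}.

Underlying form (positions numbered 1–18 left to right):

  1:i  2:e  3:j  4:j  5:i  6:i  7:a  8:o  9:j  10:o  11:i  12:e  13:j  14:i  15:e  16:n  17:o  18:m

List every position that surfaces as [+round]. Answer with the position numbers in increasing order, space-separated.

1 2 5 6 7 8 10 11 12 14 15 17

From /o/ at 8 rightward: 9 /j/ transparent; 10 /o/ is itself a trigger — this domain ends here.
From /o/ at 8 leftward: 7 /a/ → [+round]; 6 /i/ → [+round]; 5 /i/ → [+round]; 4 /j/ transparent; 3 /j/ transparent; 2 /e/ → [+round]; 1 /i/ → [+round]; word edge.
From /o/ at 10 rightward: 11 /i/ → [+round]; 12 /e/ → [+round]; 13 /j/ transparent; 14 /i/ → [+round]; 15 /e/ → [+round]; 16 /n/ transparent; 17 /o/ is itself a trigger — this domain ends here.
From /o/ at 10 leftward: 9 /j/ transparent; 8 /o/ is itself a trigger — this domain ends here.
From /o/ at 17 rightward: 18 /m/ transparent; word edge.
From /o/ at 17 leftward: 16 /n/ transparent; 15 /e/ → [+round]; 14 /i/ → [+round]; 13 /j/ transparent; 12 /e/ → [+round]; 11 /i/ → [+round]; 10 /o/ is itself a trigger — this domain ends here.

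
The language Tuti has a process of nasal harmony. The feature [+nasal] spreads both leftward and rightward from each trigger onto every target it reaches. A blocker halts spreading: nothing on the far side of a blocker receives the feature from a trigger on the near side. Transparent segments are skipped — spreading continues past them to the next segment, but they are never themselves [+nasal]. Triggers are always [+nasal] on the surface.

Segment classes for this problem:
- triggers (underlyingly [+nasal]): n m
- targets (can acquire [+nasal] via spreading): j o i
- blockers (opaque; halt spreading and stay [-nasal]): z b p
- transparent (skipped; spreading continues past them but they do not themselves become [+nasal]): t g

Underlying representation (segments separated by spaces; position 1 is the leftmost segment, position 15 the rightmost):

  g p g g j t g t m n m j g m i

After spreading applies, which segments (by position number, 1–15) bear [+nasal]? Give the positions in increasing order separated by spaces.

From /m/ at 9 rightward: 10 /n/ is itself a trigger — this domain ends here.
From /m/ at 9 leftward: 8 /t/ transparent; 7 /g/ transparent; 6 /t/ transparent; 5 /j/ → [+nasal]; 4 /g/ transparent; 3 /g/ transparent; 2 /p/ blocks.
From /n/ at 10 rightward: 11 /m/ is itself a trigger — this domain ends here.
From /n/ at 10 leftward: 9 /m/ is itself a trigger — this domain ends here.
From /m/ at 11 rightward: 12 /j/ → [+nasal]; 13 /g/ transparent; 14 /m/ is itself a trigger — this domain ends here.
From /m/ at 11 leftward: 10 /n/ is itself a trigger — this domain ends here.
From /m/ at 14 rightward: 15 /i/ → [+nasal]; word edge.
From /m/ at 14 leftward: 13 /g/ transparent; 12 /j/ → [+nasal]; 11 /m/ is itself a trigger — this domain ends here.

5 9 10 11 12 14 15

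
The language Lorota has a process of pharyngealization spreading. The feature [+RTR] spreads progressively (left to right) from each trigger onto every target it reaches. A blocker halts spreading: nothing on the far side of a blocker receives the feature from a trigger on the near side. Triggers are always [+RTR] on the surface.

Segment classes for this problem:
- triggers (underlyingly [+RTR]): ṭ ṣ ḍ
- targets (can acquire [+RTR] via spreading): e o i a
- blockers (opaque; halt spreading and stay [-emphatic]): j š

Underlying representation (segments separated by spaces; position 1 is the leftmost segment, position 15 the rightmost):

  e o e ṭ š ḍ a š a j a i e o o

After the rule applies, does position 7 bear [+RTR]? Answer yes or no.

From /ṭ/ at 4 rightward: 5 /š/ blocks.
From /ḍ/ at 6 rightward: 7 /a/ → [+RTR]; 8 /š/ blocks.
Targets with no active source: positions 1 2 3 9 11 12 13 14 15 stay [-emphatic].
[+RTR] positions on the surface: 4 6 7.

yes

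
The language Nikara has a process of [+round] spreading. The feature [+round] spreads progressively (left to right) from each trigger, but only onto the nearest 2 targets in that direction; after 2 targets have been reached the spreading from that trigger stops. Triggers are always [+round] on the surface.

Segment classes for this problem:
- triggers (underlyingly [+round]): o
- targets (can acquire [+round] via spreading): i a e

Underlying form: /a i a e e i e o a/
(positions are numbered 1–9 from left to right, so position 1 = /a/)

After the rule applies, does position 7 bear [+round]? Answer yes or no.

From /o/ at 8 rightward: 9 /a/ → [+round]; word edge.
Targets with no active source: positions 1 2 3 4 5 6 7 stay [-round].
[+round] positions on the surface: 8 9.

no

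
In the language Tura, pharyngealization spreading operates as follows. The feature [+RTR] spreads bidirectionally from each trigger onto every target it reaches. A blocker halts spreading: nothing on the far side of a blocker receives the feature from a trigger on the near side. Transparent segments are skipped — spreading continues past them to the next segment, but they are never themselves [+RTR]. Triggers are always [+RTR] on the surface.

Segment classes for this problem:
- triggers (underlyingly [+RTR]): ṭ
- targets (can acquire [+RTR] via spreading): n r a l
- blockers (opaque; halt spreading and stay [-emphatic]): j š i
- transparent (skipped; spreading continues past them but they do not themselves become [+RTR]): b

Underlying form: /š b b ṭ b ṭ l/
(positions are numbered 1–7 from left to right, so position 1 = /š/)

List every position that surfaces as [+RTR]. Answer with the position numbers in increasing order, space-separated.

From /ṭ/ at 4 rightward: 5 /b/ transparent; 6 /ṭ/ is itself a trigger — this domain ends here.
From /ṭ/ at 4 leftward: 3 /b/ transparent; 2 /b/ transparent; 1 /š/ blocks.
From /ṭ/ at 6 rightward: 7 /l/ → [+RTR]; word edge.
From /ṭ/ at 6 leftward: 5 /b/ transparent; 4 /ṭ/ is itself a trigger — this domain ends here.

4 6 7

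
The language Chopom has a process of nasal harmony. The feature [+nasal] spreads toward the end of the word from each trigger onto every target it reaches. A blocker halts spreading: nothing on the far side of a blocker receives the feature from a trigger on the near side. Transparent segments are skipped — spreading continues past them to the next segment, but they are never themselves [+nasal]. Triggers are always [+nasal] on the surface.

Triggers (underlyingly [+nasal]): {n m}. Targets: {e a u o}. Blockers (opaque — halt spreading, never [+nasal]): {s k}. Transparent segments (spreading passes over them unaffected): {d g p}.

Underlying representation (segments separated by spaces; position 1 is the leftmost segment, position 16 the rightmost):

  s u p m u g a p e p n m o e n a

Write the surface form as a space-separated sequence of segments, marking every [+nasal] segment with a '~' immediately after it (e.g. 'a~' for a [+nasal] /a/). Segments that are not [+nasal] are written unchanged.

From /m/ at 4 rightward: 5 /u/ → [+nasal]; 6 /g/ transparent; 7 /a/ → [+nasal]; 8 /p/ transparent; 9 /e/ → [+nasal]; 10 /p/ transparent; 11 /n/ is itself a trigger — this domain ends here.
From /n/ at 11 rightward: 12 /m/ is itself a trigger — this domain ends here.
From /m/ at 12 rightward: 13 /o/ → [+nasal]; 14 /e/ → [+nasal]; 15 /n/ is itself a trigger — this domain ends here.
From /n/ at 15 rightward: 16 /a/ → [+nasal]; word edge.
Target with no active source: position 2 stays [-nasal].
[+nasal] positions on the surface: 4 5 7 9 11 12 13 14 15 16.

s u p m~ u~ g a~ p e~ p n~ m~ o~ e~ n~ a~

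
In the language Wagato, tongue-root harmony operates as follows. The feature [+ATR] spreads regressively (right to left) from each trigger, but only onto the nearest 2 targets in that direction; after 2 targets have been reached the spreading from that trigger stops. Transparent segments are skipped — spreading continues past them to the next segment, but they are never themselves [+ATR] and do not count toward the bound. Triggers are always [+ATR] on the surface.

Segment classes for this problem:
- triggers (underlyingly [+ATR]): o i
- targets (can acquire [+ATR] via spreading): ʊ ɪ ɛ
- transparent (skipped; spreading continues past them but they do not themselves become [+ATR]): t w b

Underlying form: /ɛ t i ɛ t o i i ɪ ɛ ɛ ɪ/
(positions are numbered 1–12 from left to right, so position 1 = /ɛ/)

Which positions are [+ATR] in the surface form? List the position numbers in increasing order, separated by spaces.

1 3 4 6 7 8

From /i/ at 3 leftward: 2 /t/ transparent; 1 /ɛ/ → [+ATR]; word edge.
From /o/ at 6 leftward: 5 /t/ transparent; 4 /ɛ/ → [+ATR]; 3 /i/ is itself a trigger — this domain ends here.
From /i/ at 7 leftward: 6 /o/ is itself a trigger — this domain ends here.
From /i/ at 8 leftward: 7 /i/ is itself a trigger — this domain ends here.
Targets with no active source: positions 9 10 11 12 stay [-ATR].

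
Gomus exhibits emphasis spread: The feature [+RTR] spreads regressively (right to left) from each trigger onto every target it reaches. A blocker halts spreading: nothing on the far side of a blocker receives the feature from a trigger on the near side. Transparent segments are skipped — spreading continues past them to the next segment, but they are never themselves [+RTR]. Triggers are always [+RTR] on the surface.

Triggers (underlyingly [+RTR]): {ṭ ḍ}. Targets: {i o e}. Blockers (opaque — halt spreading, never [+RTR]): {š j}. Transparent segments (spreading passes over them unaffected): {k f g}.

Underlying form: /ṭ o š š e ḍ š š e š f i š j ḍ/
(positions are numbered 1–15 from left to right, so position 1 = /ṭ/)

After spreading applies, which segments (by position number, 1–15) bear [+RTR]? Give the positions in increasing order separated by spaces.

1 5 6 15

From /ṭ/ at 1 leftward: word edge.
From /ḍ/ at 6 leftward: 5 /e/ → [+RTR]; 4 /š/ blocks.
From /ḍ/ at 15 leftward: 14 /j/ blocks.
Targets with no active source: positions 2 9 12 stay [-emphatic].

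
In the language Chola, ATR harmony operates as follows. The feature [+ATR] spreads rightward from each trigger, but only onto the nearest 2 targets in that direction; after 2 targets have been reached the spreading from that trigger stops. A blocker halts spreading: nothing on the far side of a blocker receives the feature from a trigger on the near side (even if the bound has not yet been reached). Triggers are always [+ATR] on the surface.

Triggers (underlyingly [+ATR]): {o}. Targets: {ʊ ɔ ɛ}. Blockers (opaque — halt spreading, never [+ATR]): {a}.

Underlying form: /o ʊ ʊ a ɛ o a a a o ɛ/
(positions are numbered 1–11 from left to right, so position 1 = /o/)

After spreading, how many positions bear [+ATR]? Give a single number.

From /o/ at 1 rightward: 2 /ʊ/ → [+ATR]; 3 /ʊ/ → [+ATR]; bound reached.
From /o/ at 6 rightward: 7 /a/ blocks.
From /o/ at 10 rightward: 11 /ɛ/ → [+ATR]; word edge.
Target with no active source: position 5 stays [-ATR].
[+ATR] positions on the surface: 1 2 3 6 10 11.

6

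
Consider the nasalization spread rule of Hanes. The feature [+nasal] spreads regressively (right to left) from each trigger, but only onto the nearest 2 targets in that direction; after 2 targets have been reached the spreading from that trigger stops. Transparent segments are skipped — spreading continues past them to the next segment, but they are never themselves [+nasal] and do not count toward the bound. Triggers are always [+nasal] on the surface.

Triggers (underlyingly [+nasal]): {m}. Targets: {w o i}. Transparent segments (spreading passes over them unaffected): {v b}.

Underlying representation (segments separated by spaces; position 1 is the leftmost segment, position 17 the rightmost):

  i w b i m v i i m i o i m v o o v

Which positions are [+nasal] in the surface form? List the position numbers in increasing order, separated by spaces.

2 4 5 7 8 9 11 12 13

From /m/ at 5 leftward: 4 /i/ → [+nasal]; 3 /b/ transparent; 2 /w/ → [+nasal]; bound reached.
From /m/ at 9 leftward: 8 /i/ → [+nasal]; 7 /i/ → [+nasal]; bound reached.
From /m/ at 13 leftward: 12 /i/ → [+nasal]; 11 /o/ → [+nasal]; bound reached.
Targets with no active source: positions 1 10 15 16 stay [-nasal].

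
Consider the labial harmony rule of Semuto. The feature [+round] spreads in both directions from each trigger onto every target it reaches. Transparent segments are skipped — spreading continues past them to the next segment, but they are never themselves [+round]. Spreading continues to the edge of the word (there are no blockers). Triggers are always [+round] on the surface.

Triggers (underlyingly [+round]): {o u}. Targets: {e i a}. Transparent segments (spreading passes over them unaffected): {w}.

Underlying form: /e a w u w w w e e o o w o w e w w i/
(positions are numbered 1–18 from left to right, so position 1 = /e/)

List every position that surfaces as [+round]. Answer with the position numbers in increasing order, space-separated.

From /u/ at 4 rightward: 5 /w/ transparent; 6 /w/ transparent; 7 /w/ transparent; 8 /e/ → [+round]; 9 /e/ → [+round]; 10 /o/ is itself a trigger — this domain ends here.
From /u/ at 4 leftward: 3 /w/ transparent; 2 /a/ → [+round]; 1 /e/ → [+round]; word edge.
From /o/ at 10 rightward: 11 /o/ is itself a trigger — this domain ends here.
From /o/ at 10 leftward: 9 /e/ → [+round]; 8 /e/ → [+round]; 7 /w/ transparent; 6 /w/ transparent; 5 /w/ transparent; 4 /u/ is itself a trigger — this domain ends here.
From /o/ at 11 rightward: 12 /w/ transparent; 13 /o/ is itself a trigger — this domain ends here.
From /o/ at 11 leftward: 10 /o/ is itself a trigger — this domain ends here.
From /o/ at 13 rightward: 14 /w/ transparent; 15 /e/ → [+round]; 16 /w/ transparent; 17 /w/ transparent; 18 /i/ → [+round]; word edge.
From /o/ at 13 leftward: 12 /w/ transparent; 11 /o/ is itself a trigger — this domain ends here.

1 2 4 8 9 10 11 13 15 18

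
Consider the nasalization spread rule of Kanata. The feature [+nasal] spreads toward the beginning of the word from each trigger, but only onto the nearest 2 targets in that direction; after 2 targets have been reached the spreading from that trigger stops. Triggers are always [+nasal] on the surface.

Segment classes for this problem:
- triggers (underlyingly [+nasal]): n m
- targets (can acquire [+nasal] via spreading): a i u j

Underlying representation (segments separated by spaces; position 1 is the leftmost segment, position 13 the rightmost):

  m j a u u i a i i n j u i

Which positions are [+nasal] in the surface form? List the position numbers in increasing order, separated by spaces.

From /m/ at 1 leftward: word edge.
From /n/ at 10 leftward: 9 /i/ → [+nasal]; 8 /i/ → [+nasal]; bound reached.
Targets with no active source: positions 2 3 4 5 6 7 11 12 13 stay [-nasal].

1 8 9 10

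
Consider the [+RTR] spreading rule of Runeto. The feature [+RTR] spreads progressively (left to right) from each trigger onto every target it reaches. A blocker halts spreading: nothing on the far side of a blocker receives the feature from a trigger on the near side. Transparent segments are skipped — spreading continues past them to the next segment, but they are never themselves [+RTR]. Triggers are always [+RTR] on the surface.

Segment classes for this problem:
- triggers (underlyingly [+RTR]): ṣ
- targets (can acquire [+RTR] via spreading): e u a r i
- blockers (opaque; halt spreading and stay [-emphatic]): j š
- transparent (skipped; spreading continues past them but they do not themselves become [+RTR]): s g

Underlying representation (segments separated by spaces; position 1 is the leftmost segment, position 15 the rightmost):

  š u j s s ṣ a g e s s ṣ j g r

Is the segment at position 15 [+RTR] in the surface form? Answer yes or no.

From /ṣ/ at 6 rightward: 7 /a/ → [+RTR]; 8 /g/ transparent; 9 /e/ → [+RTR]; 10 /s/ transparent; 11 /s/ transparent; 12 /ṣ/ is itself a trigger — this domain ends here.
From /ṣ/ at 12 rightward: 13 /j/ blocks.
Targets with no active source: positions 2 15 stay [-emphatic].
[+RTR] positions on the surface: 6 7 9 12.

no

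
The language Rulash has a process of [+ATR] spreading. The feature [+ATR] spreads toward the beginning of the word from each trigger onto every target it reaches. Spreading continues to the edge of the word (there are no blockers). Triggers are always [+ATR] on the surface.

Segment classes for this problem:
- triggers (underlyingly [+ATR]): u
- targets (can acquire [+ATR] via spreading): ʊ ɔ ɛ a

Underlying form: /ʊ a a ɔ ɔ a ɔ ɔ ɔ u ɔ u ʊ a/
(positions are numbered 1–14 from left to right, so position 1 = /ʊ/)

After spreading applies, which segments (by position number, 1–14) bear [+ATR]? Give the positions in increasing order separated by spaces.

1 2 3 4 5 6 7 8 9 10 11 12

From /u/ at 10 leftward: 9 /ɔ/ → [+ATR]; 8 /ɔ/ → [+ATR]; 7 /ɔ/ → [+ATR]; 6 /a/ → [+ATR]; 5 /ɔ/ → [+ATR]; 4 /ɔ/ → [+ATR]; 3 /a/ → [+ATR]; 2 /a/ → [+ATR]; 1 /ʊ/ → [+ATR]; word edge.
From /u/ at 12 leftward: 11 /ɔ/ → [+ATR]; 10 /u/ is itself a trigger — this domain ends here.
Targets with no active source: positions 13 14 stay [-ATR].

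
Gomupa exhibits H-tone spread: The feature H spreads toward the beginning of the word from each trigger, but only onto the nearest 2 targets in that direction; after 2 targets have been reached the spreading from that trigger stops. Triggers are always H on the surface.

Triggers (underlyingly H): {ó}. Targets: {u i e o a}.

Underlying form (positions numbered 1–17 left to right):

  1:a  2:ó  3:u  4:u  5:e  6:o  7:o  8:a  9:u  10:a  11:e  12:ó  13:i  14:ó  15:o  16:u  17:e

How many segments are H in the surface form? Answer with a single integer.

7

From /ó/ at 2 leftward: 1 /a/ → H; word edge.
From /ó/ at 12 leftward: 11 /e/ → H; 10 /a/ → H; bound reached.
From /ó/ at 14 leftward: 13 /i/ → H; 12 /ó/ is itself a trigger — this domain ends here.
Targets with no active source: positions 3 4 5 6 7 8 9 15 16 17 stay [-high tone].
H positions on the surface: 1 2 10 11 12 13 14.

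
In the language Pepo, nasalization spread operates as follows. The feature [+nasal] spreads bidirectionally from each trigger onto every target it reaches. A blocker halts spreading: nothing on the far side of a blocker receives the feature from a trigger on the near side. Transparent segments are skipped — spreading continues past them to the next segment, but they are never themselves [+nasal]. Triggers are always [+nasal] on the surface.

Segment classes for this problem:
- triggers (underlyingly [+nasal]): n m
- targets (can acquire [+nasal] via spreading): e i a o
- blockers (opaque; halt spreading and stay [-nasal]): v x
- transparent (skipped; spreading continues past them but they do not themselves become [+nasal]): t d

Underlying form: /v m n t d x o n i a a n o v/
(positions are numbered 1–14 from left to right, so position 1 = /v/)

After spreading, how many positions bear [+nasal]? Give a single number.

9

From /m/ at 2 rightward: 3 /n/ is itself a trigger — this domain ends here.
From /m/ at 2 leftward: 1 /v/ blocks.
From /n/ at 3 rightward: 4 /t/ transparent; 5 /d/ transparent; 6 /x/ blocks.
From /n/ at 3 leftward: 2 /m/ is itself a trigger — this domain ends here.
From /n/ at 8 rightward: 9 /i/ → [+nasal]; 10 /a/ → [+nasal]; 11 /a/ → [+nasal]; 12 /n/ is itself a trigger — this domain ends here.
From /n/ at 8 leftward: 7 /o/ → [+nasal]; 6 /x/ blocks.
From /n/ at 12 rightward: 13 /o/ → [+nasal]; 14 /v/ blocks.
From /n/ at 12 leftward: 11 /a/ → [+nasal]; 10 /a/ → [+nasal]; 9 /i/ → [+nasal]; 8 /n/ is itself a trigger — this domain ends here.
[+nasal] positions on the surface: 2 3 7 8 9 10 11 12 13.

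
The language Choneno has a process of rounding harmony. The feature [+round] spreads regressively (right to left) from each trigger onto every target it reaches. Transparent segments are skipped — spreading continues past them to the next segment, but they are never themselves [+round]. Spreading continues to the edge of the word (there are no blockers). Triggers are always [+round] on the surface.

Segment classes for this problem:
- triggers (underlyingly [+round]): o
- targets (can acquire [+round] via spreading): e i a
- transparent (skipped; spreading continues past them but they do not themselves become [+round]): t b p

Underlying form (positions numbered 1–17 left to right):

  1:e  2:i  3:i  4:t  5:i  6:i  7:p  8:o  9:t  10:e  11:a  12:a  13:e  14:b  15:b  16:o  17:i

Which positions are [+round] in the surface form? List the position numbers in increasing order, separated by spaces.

1 2 3 5 6 8 10 11 12 13 16

From /o/ at 8 leftward: 7 /p/ transparent; 6 /i/ → [+round]; 5 /i/ → [+round]; 4 /t/ transparent; 3 /i/ → [+round]; 2 /i/ → [+round]; 1 /e/ → [+round]; word edge.
From /o/ at 16 leftward: 15 /b/ transparent; 14 /b/ transparent; 13 /e/ → [+round]; 12 /a/ → [+round]; 11 /a/ → [+round]; 10 /e/ → [+round]; 9 /t/ transparent; 8 /o/ is itself a trigger — this domain ends here.
Target with no active source: position 17 stays [-round].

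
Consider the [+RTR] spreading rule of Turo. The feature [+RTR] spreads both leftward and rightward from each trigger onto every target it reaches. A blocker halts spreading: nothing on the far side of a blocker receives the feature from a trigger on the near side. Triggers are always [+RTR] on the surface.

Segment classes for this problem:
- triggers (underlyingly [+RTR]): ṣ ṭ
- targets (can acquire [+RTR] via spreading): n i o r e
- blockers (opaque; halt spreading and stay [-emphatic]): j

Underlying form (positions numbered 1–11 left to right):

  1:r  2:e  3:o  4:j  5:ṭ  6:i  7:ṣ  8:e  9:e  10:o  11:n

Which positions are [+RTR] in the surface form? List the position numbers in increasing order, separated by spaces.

5 6 7 8 9 10 11

From /ṭ/ at 5 rightward: 6 /i/ → [+RTR]; 7 /ṣ/ is itself a trigger — this domain ends here.
From /ṭ/ at 5 leftward: 4 /j/ blocks.
From /ṣ/ at 7 rightward: 8 /e/ → [+RTR]; 9 /e/ → [+RTR]; 10 /o/ → [+RTR]; 11 /n/ → [+RTR]; word edge.
From /ṣ/ at 7 leftward: 6 /i/ → [+RTR]; 5 /ṭ/ is itself a trigger — this domain ends here.
Targets with no active source: positions 1 2 3 stay [-emphatic].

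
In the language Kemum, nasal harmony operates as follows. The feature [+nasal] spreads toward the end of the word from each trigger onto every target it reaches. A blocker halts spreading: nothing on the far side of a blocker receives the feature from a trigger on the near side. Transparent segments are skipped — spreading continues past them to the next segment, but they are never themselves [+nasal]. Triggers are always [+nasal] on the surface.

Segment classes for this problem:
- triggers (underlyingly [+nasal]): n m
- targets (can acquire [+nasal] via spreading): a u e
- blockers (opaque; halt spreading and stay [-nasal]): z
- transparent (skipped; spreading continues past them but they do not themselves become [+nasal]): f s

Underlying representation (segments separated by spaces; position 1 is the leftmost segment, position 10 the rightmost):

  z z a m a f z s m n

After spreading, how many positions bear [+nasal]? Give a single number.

From /m/ at 4 rightward: 5 /a/ → [+nasal]; 6 /f/ transparent; 7 /z/ blocks.
From /m/ at 9 rightward: 10 /n/ is itself a trigger — this domain ends here.
From /n/ at 10 rightward: word edge.
Target with no active source: position 3 stays [-nasal].
[+nasal] positions on the surface: 4 5 9 10.

4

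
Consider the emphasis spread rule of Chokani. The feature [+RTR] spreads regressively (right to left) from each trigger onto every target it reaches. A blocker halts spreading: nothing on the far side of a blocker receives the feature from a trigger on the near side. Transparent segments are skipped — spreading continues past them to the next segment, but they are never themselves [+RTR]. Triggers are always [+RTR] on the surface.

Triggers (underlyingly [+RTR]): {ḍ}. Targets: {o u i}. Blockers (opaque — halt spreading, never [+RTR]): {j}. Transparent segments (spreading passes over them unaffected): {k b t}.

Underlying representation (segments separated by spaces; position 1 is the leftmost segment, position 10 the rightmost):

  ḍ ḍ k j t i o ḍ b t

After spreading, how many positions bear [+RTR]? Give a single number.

From /ḍ/ at 1 leftward: word edge.
From /ḍ/ at 2 leftward: 1 /ḍ/ is itself a trigger — this domain ends here.
From /ḍ/ at 8 leftward: 7 /o/ → [+RTR]; 6 /i/ → [+RTR]; 5 /t/ transparent; 4 /j/ blocks.
[+RTR] positions on the surface: 1 2 6 7 8.

5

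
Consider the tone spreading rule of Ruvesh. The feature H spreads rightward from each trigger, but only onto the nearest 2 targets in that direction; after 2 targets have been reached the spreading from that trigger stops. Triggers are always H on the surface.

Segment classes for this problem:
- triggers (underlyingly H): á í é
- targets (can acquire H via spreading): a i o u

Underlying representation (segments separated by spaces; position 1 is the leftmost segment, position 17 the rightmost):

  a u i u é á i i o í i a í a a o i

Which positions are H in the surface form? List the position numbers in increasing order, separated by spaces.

From /é/ at 5 rightward: 6 /á/ is itself a trigger — this domain ends here.
From /á/ at 6 rightward: 7 /i/ → H; 8 /i/ → H; bound reached.
From /í/ at 10 rightward: 11 /i/ → H; 12 /a/ → H; bound reached.
From /í/ at 13 rightward: 14 /a/ → H; 15 /a/ → H; bound reached.
Targets with no active source: positions 1 2 3 4 9 16 17 stay [-high tone].

5 6 7 8 10 11 12 13 14 15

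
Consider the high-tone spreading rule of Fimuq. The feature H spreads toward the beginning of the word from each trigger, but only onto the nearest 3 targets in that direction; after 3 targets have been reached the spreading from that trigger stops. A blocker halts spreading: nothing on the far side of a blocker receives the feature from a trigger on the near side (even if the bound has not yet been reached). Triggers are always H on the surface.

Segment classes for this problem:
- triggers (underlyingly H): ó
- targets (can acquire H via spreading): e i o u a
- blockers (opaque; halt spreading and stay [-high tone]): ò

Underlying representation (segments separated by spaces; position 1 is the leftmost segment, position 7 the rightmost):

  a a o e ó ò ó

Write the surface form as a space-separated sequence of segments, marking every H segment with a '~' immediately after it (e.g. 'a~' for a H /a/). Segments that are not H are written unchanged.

a a~ o~ e~ ó~ ò ó~

From /ó/ at 5 leftward: 4 /e/ → H; 3 /o/ → H; 2 /a/ → H; bound reached.
From /ó/ at 7 leftward: 6 /ò/ blocks.
Target with no active source: position 1 stays [-high tone].
H positions on the surface: 2 3 4 5 7.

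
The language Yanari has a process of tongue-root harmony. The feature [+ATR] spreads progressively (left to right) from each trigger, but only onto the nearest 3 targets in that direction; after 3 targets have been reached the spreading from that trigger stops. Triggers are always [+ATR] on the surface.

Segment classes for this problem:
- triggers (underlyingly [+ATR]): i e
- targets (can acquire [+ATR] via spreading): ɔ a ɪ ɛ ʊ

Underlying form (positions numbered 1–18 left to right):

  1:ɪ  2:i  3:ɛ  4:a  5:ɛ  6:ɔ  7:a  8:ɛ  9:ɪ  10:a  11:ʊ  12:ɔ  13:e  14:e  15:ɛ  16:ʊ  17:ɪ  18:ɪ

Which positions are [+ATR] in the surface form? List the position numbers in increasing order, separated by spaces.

From /i/ at 2 rightward: 3 /ɛ/ → [+ATR]; 4 /a/ → [+ATR]; 5 /ɛ/ → [+ATR]; bound reached.
From /e/ at 13 rightward: 14 /e/ is itself a trigger — this domain ends here.
From /e/ at 14 rightward: 15 /ɛ/ → [+ATR]; 16 /ʊ/ → [+ATR]; 17 /ɪ/ → [+ATR]; bound reached.
Targets with no active source: positions 1 6 7 8 9 10 11 12 18 stay [-ATR].

2 3 4 5 13 14 15 16 17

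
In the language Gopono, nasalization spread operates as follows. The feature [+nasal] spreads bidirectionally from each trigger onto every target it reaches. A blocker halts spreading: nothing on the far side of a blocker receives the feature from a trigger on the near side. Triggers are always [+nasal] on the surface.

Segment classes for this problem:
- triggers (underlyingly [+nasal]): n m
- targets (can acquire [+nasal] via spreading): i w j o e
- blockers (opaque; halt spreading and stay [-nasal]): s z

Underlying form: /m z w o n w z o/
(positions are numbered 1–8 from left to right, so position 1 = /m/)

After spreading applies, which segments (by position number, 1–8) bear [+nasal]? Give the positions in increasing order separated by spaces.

1 3 4 5 6

From /m/ at 1 rightward: 2 /z/ blocks.
From /m/ at 1 leftward: word edge.
From /n/ at 5 rightward: 6 /w/ → [+nasal]; 7 /z/ blocks.
From /n/ at 5 leftward: 4 /o/ → [+nasal]; 3 /w/ → [+nasal]; 2 /z/ blocks.
Target with no active source: position 8 stays [-nasal].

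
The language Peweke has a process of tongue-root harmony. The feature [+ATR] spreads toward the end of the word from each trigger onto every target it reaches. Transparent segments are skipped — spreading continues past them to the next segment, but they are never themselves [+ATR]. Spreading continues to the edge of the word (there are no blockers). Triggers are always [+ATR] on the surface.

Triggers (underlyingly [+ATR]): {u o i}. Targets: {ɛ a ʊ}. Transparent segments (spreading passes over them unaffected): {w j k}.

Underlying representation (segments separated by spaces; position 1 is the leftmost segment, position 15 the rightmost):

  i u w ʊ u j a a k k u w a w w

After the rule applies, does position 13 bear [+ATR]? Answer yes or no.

yes

From /i/ at 1 rightward: 2 /u/ is itself a trigger — this domain ends here.
From /u/ at 2 rightward: 3 /w/ transparent; 4 /ʊ/ → [+ATR]; 5 /u/ is itself a trigger — this domain ends here.
From /u/ at 5 rightward: 6 /j/ transparent; 7 /a/ → [+ATR]; 8 /a/ → [+ATR]; 9 /k/ transparent; 10 /k/ transparent; 11 /u/ is itself a trigger — this domain ends here.
From /u/ at 11 rightward: 12 /w/ transparent; 13 /a/ → [+ATR]; 14 /w/ transparent; 15 /w/ transparent; word edge.
[+ATR] positions on the surface: 1 2 4 5 7 8 11 13.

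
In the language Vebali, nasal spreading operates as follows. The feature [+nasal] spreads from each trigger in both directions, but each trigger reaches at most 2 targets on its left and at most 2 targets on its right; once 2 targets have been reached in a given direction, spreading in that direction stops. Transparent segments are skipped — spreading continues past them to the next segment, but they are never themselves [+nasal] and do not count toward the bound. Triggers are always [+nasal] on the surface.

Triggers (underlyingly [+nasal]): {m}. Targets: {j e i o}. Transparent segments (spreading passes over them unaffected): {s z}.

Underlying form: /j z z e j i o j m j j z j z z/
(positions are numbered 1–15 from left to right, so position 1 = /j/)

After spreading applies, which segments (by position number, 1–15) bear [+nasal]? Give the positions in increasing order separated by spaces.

From /m/ at 9 rightward: 10 /j/ → [+nasal]; 11 /j/ → [+nasal]; bound reached.
From /m/ at 9 leftward: 8 /j/ → [+nasal]; 7 /o/ → [+nasal]; bound reached.
Targets with no active source: positions 1 4 5 6 13 stay [-nasal].

7 8 9 10 11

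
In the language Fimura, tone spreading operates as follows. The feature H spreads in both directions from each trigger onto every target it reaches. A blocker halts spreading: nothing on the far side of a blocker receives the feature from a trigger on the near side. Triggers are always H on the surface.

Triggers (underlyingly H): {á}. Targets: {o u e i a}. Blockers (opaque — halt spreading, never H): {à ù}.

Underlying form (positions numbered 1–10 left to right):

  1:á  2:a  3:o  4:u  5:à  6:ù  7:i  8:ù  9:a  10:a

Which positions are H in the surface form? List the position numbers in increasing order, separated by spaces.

From /á/ at 1 rightward: 2 /a/ → H; 3 /o/ → H; 4 /u/ → H; 5 /à/ blocks.
From /á/ at 1 leftward: word edge.
Targets with no active source: positions 7 9 10 stay [-high tone].

1 2 3 4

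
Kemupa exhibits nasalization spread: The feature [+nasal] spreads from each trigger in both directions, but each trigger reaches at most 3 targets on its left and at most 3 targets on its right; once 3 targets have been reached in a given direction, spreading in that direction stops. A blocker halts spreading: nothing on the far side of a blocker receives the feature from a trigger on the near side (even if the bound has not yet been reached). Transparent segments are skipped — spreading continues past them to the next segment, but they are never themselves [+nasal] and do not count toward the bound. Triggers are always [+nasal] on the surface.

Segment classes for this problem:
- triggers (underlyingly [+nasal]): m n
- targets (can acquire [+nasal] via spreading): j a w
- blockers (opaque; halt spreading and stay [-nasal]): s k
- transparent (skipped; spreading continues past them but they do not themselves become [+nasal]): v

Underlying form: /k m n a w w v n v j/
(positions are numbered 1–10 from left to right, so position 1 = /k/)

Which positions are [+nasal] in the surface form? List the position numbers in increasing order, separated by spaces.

2 3 4 5 6 8 10

From /m/ at 2 rightward: 3 /n/ is itself a trigger — this domain ends here.
From /m/ at 2 leftward: 1 /k/ blocks.
From /n/ at 3 rightward: 4 /a/ → [+nasal]; 5 /w/ → [+nasal]; 6 /w/ → [+nasal]; bound reached.
From /n/ at 3 leftward: 2 /m/ is itself a trigger — this domain ends here.
From /n/ at 8 rightward: 9 /v/ transparent; 10 /j/ → [+nasal]; word edge.
From /n/ at 8 leftward: 7 /v/ transparent; 6 /w/ → [+nasal]; 5 /w/ → [+nasal]; 4 /a/ → [+nasal]; bound reached.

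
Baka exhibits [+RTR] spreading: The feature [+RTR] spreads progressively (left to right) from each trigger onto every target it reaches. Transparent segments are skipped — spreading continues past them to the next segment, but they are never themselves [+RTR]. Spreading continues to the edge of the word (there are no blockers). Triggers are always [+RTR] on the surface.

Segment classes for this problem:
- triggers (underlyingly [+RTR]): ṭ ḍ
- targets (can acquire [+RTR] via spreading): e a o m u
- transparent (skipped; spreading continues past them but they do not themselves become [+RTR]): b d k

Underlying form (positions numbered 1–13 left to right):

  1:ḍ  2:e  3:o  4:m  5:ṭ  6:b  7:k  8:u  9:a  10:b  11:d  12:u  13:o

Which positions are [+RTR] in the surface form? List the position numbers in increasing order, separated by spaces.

From /ḍ/ at 1 rightward: 2 /e/ → [+RTR]; 3 /o/ → [+RTR]; 4 /m/ → [+RTR]; 5 /ṭ/ is itself a trigger — this domain ends here.
From /ṭ/ at 5 rightward: 6 /b/ transparent; 7 /k/ transparent; 8 /u/ → [+RTR]; 9 /a/ → [+RTR]; 10 /b/ transparent; 11 /d/ transparent; 12 /u/ → [+RTR]; 13 /o/ → [+RTR]; word edge.

1 2 3 4 5 8 9 12 13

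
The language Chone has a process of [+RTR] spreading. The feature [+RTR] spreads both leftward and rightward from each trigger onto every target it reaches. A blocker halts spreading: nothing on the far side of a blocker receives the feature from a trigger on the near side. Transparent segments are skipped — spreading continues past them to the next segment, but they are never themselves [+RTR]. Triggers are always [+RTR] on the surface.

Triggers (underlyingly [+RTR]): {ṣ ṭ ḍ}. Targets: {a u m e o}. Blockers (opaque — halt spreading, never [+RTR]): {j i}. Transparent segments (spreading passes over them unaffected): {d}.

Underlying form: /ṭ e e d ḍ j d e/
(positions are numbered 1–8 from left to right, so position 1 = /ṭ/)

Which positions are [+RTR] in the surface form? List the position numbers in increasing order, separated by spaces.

From /ṭ/ at 1 rightward: 2 /e/ → [+RTR]; 3 /e/ → [+RTR]; 4 /d/ transparent; 5 /ḍ/ is itself a trigger — this domain ends here.
From /ṭ/ at 1 leftward: word edge.
From /ḍ/ at 5 rightward: 6 /j/ blocks.
From /ḍ/ at 5 leftward: 4 /d/ transparent; 3 /e/ → [+RTR]; 2 /e/ → [+RTR]; 1 /ṭ/ is itself a trigger — this domain ends here.
Target with no active source: position 8 stays [-emphatic].

1 2 3 5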